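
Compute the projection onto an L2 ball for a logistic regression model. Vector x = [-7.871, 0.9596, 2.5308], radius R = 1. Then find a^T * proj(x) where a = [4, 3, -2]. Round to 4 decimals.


Step 1: Compute ||x|| (intermediates to 6 decimals).
||x|| = sqrt((-7.871)^2 + 0.9596^2 + 2.5308^2) = 8.323366
Step 2: Project.
Since ||x|| > R, scale = R/||x|| = 1/8.323366 = 0.120144, proj(x) = scale * x
proj(x) = [-0.945653, 0.11529, 0.30406]
Step 3: Dot product.
a^T * proj(x) = 4*(-0.945653) + 3*0.11529 - 2*0.30406 = -4.0449


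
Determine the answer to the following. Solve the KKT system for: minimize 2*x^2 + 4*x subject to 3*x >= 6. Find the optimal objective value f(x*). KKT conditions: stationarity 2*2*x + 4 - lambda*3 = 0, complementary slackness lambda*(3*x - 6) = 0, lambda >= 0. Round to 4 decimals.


Step 1: Try lambda = 0 (constraint inactive).
x_unc = -4/(2*2) = -1.0
Check: 3*-1.0 = -3.0 < 6 -- violated!
Step 2: Constraint must be active: 3*x = 6
x* = 6/3 = 2.0
lambda = (2*2*2.0 + 4)/3 = 4.0
Step 3: Compute optimal value.
f(x*) = 2*2.0^2 + 4*2.0 = 16.0


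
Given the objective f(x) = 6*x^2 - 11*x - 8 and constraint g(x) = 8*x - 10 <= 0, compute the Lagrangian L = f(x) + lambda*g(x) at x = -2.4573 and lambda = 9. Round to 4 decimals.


Step 1: Evaluate f(x).
f(-2.4573) = 6*(-2.4573)^2 - 11*(-2.4573) - 8 = 55.2602
Step 2: Evaluate g(x).
g(-2.4573) = 8*-2.4573 - 10 = -29.6584
Step 3: Compute Lagrangian.
L = 55.2602 + 9*-29.6584 = -211.6654


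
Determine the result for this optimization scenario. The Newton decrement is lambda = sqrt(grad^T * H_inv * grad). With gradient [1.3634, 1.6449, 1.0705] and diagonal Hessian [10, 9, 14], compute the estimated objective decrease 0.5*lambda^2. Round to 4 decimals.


Step 1: H is diagonal, so H^(-1) * g = [0.1363, 0.1828, 0.0765].
Step 2: g^T H^(-1) g = sum_i g_i^2 / H_ii
  = (1.3634)^2/10 + (1.6449)^2/9 + (1.0705)^2/14
  = 0.1859 + 0.3006 + 0.0819 = 0.5684
Step 3: Objective decrease = 0.5 * g^T H^(-1) g = 0.2842


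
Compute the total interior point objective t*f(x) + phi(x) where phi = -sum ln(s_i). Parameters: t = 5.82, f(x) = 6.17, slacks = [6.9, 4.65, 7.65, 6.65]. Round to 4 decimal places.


Step 1: Compute log-barrier.
ln values: [1.9315, 1.5369, 2.0347, 1.8946]
phi = -(1.9315 + 1.5369 + 2.0347 + 1.8946) = -7.3977
Step 2: Compute augmented objective.
t*f(x) = 5.82*6.17 = 35.9094
Total = 35.9094 - 7.3977 = 28.5117


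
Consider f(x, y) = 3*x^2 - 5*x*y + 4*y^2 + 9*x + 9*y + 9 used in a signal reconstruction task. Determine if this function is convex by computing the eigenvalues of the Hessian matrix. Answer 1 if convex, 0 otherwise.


The Hessian of f(x,y) = 3*x^2 - 5*x*y + 4*y^2 + 9*x + 9*y + 9 is:
H = [[6, -5], [-5, 8]]
Trace = 6 + 8 = 14
Determinant = 6*8 - (-5)^2 = 23
Discriminant = (14)^2 - 4*23 = 104.0
Eigenvalues: lambda_1 = 1.901, lambda_2 = 12.099
The function is convex.

1


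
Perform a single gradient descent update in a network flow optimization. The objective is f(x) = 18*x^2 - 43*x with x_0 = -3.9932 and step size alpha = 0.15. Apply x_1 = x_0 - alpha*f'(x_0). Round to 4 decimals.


We compute the gradient at x_0 and apply the update.
f'(x) = 36*x - 43
f'(-3.9932) = 36*-3.9932 - 43 = -186.7552
x_1 = -3.9932 - 0.15*-186.7552 = 24.0201


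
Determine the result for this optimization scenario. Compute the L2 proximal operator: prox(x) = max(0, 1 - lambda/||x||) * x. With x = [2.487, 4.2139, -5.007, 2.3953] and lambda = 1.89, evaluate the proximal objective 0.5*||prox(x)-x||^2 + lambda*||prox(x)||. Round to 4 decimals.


Step 1: Compute ||x||.
||x|| = 7.3993
Step 2: Compute scaling factor.
scale = max(0, 1 - 1.89/7.3993) = 0.7446
Step 3: prox(x) = [1.8517, 3.1375, -3.7281, 1.7835]
||prox(x)|| = 5.5093
Step 4: Proximal objective.
0.5*||prox-x||^2 = 1.7861
lambda*||prox|| = 10.4126
Total = 12.1986


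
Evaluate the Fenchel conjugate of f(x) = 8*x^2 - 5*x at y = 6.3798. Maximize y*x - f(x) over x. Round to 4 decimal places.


f*(y) = sup_x {y*x - a*x^2 - b*x} = sup_x {(y-b)*x - a*x^2}
FOC: (y - b) - 2a*x = 0 => x* = (y - b)/(2a)
x* = (6.3798 + 5)/(2*8) = 0.7112
f*(6.3798) = (y-b)^2/(4a) = (6.3798 + 5)^2/(4*8)
= 129.4998/32 = 4.0469


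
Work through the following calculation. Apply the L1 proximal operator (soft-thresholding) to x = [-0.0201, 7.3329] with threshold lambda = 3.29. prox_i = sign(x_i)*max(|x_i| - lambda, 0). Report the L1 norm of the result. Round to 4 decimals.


Soft-thresholding with lambda = 3.29:
prox(-0.0201) = sign(-0.0201)*max(|-0.0201| - 3.29, 0) = 0.0
prox(7.3329) = sign(7.3329)*max(|7.3329| - 3.29, 0) = 4.0429
prox(x) = [0.0, 4.0429]
||prox(x)||_1 = 0.0 + 4.0429 = 4.0429


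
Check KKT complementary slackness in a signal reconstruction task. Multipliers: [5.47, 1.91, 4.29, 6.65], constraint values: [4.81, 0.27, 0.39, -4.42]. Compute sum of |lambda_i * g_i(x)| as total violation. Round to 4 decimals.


KKT complementary slackness check:
lambda_1 * g_1 = 5.47 * 4.81 = 26.3107
lambda_2 * g_2 = 1.91 * 0.27 = 0.5157
lambda_3 * g_3 = 4.29 * 0.39 = 1.6731
lambda_4 * g_4 = 6.65 * -4.42 = -29.393
Total violation = 26.3107 + 0.5157 + 1.6731 + 29.393 = 57.8925


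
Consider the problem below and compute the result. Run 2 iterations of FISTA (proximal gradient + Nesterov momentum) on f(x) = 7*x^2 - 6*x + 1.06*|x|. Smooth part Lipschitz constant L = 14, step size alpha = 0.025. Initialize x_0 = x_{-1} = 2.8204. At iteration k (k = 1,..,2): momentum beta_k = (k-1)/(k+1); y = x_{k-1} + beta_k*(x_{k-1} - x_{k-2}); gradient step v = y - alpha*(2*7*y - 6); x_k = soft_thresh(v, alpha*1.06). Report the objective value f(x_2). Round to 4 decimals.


FISTA on f(x) = 7*x^2 - 6*x + 1.06*|x|
L = 14, alpha = 0.025
Iteration 1: beta = 0.0, y = 2.8204 + 0.0*(2.8204 - 2.8204) = 2.8204
  grad(y) = 33.4856, v = y - alpha*grad = 1.9833
  prox(v) = soft_thresh(1.9833, 0.0265) = 1.9568
Iteration 2: beta = 0.3333, y = 1.9568 + 0.3333*(1.9568 - 2.8204) = 1.6689
  grad(y) = 17.3643, v = y - alpha*grad = 1.2348
  prox(v) = soft_thresh(1.2348, 0.0265) = 1.2083
f(x_2) = 7*1.2083^2 - 6*1.2083 + 1.06*|1.2083| = 4.2506


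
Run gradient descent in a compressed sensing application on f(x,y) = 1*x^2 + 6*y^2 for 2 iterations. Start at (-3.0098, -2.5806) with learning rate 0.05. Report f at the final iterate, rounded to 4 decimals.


Gradient descent on f(x,y) = 1*x^2 + 6*y^2.
Starting point: (-3.0098, -2.5806), alpha = 0.05
Step 1: grad_x = 2*1*-3.0098 = -6.0196, grad_y = 2*6*-2.5806 = -30.9672
  x_1 = -3.0098 - 0.05*-6.0196 = -2.7088
  y_1 = -2.5806 - 0.05*-30.9672 = -1.0322
Step 2: grad_x = 2*1*-2.7088 = -5.4176, grad_y = 2*6*-1.0322 = -12.3869
  x_2 = -2.7088 - 0.05*-5.4176 = -2.4379
  y_2 = -1.0322 - 0.05*-12.3869 = -0.4129
f(-2.4379, -0.4129) = 1*(-2.4379)^2 + 6*(-0.4129)^2 = 6.9664


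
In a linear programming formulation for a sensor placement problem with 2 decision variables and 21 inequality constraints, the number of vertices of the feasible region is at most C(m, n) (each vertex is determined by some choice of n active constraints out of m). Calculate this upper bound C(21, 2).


Each vertex corresponds to some choice of n active constraints out of m, so the number of vertices is at most C(m, n) = m! / (n!(m-n)!).
m = 21, n = 2
Numerator: 21 * 20
Denominator: 2! = 2
C(21, 2) = 210


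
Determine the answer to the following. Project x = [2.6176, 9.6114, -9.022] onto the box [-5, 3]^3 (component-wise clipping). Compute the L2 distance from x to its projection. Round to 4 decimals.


Project each component onto [-5, 3].
clip(2.6176) = 2.6176, clip(9.6114) = 3.0, clip(-9.022) = -5.0
Projection = [2.6176, 3.0, -5.0]
Squared diffs: [0.0, 43.7106, 16.1765]
Distance = sqrt(59.8871) = 7.7387


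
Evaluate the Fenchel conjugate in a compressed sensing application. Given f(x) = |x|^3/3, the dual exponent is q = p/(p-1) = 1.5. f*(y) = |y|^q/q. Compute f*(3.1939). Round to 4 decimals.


The conjugate exponent q satisfies 1/p + 1/q = 1.
p = 3, so q = 3/(3 - 1) = 1.5
|y|^q = 3.1939^1.5 = 5.708
f*(3.1939) = 5.708 / 1.5 = 3.8053


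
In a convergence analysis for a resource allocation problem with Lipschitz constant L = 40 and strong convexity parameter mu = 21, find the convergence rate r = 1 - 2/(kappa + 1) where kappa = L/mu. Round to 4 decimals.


Step 1: Compute the condition number.
kappa = L/mu = 40/21 = 1.9048
Step 2: Compute the convergence rate.
r = 1 - 2/(kappa + 1) = 1 - 2*mu/(L + mu) = (L - mu)/(L + mu) = 19/61 = 0.3115


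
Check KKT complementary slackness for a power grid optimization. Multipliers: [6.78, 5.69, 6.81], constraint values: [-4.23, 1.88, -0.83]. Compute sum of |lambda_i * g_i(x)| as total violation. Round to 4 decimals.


KKT complementary slackness check:
lambda_1 * g_1 = 6.78 * -4.23 = -28.6794
lambda_2 * g_2 = 5.69 * 1.88 = 10.6972
lambda_3 * g_3 = 6.81 * -0.83 = -5.6523
Total violation = 28.6794 + 10.6972 + 5.6523 = 45.0289


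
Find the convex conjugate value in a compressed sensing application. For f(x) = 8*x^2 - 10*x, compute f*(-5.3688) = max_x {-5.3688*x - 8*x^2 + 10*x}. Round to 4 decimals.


f*(y) = sup_x {y*x - a*x^2 - b*x} = sup_x {(y-b)*x - a*x^2}
FOC: (y - b) - 2a*x = 0 => x* = (y - b)/(2a)
x* = (-5.3688 + 10)/(2*8) = 0.2895
f*(-5.3688) = (y-b)^2/(4a) = (-5.3688 + 10)^2/(4*8)
= 21.448/32 = 0.6703


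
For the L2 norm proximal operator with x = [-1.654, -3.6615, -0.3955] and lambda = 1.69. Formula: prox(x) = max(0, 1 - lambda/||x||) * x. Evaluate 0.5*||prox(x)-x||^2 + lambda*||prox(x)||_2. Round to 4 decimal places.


Step 1: Compute ||x||.
||x|| = 4.0372
Step 2: Compute scaling factor.
scale = max(0, 1 - 1.69/4.0372) = 0.5814
Step 3: prox(x) = [-0.9616, -2.1288, -0.2299]
||prox(x)|| = 2.3472
Step 4: Proximal objective.
0.5*||prox-x||^2 = 1.4281
lambda*||prox|| = 3.9668
Total = 5.3948


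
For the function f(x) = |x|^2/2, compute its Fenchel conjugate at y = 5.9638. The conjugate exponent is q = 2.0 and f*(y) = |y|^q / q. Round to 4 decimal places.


The conjugate exponent q satisfies 1/p + 1/q = 1.
p = 2, so q = 2/(2 - 1) = 2.0
|y|^q = 5.9638^2.0 = 35.5669
f*(5.9638) = 35.5669 / 2.0 = 17.7835


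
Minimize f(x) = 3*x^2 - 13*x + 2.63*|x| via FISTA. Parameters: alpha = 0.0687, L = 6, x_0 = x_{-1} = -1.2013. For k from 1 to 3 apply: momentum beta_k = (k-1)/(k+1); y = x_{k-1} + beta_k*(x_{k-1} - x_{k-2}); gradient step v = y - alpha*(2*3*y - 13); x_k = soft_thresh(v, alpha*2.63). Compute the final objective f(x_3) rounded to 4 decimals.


FISTA on f(x) = 3*x^2 - 13*x + 2.63*|x|
L = 6, alpha = 0.0687
Iteration 1: beta = 0.0, y = -1.2013 + 0.0*(-1.2013 + 1.2013) = -1.2013
  grad(y) = -20.2078, v = y - alpha*grad = 0.187
  prox(v) = soft_thresh(0.187, 0.1807) = 0.0063
Iteration 2: beta = 0.3333, y = 0.0063 + 0.3333*(0.0063 + 1.2013) = 0.4088
  grad(y) = -10.547, v = y - alpha*grad = 1.1334
  prox(v) = soft_thresh(1.1334, 0.1807) = 0.9527
Iteration 3: beta = 0.5, y = 0.9527 + 0.5*(0.9527 - 0.0063) = 1.4259
  grad(y) = -4.4443, v = y - alpha*grad = 1.7313
  prox(v) = soft_thresh(1.7313, 0.1807) = 1.5506
f(x_3) = 3*1.5506^2 - 13*1.5506 + 2.63*|1.5506| = -8.8666


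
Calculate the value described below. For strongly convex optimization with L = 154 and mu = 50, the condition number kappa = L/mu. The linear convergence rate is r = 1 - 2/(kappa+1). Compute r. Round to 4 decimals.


Step 1: Compute the condition number.
kappa = L/mu = 154/50 = 3.08
Step 2: Compute the convergence rate.
r = 1 - 2/(kappa + 1) = 1 - 2*mu/(L + mu) = (L - mu)/(L + mu) = 104/204 = 0.5098


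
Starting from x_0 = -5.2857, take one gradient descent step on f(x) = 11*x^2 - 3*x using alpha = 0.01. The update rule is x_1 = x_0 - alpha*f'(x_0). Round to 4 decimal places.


We compute the gradient at x_0 and apply the update.
f'(x) = 22*x - 3
f'(-5.2857) = 22*-5.2857 - 3 = -119.2854
x_1 = -5.2857 - 0.01*-119.2854 = -4.0928


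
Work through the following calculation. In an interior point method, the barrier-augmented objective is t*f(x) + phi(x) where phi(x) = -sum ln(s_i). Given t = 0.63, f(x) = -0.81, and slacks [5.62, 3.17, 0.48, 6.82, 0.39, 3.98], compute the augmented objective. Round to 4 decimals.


Step 1: Compute log-barrier.
ln values: [1.7263, 1.1537, -0.734, 1.9199, -0.9416, 1.3813]
phi = -(1.7263 + 1.1537 - 0.734 + 1.9199 - 0.9416 + 1.3813) = -4.5056
Step 2: Compute augmented objective.
t*f(x) = 0.63*-0.81 = -0.5103
Total = -0.5103 - 4.5056 = -5.0159


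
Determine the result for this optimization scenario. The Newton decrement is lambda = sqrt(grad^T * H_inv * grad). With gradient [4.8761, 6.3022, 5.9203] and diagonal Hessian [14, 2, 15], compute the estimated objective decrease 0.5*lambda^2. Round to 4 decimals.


Step 1: H is diagonal, so H^(-1) * g = [0.3483, 3.1511, 0.3947].
Step 2: g^T H^(-1) g = sum_i g_i^2 / H_ii
  = (4.8761)^2/14 + (6.3022)^2/2 + (5.9203)^2/15
  = 1.6983 + 19.8589 + 2.3367 = 23.8938
Step 3: Objective decrease = 0.5 * g^T H^(-1) g = 11.9469


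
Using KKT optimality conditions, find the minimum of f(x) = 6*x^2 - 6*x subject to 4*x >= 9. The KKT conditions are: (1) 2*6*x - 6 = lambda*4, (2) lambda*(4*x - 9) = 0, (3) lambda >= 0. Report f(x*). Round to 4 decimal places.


Step 1: Try lambda = 0 (constraint inactive).
x_unc = 6/(2*6) = 0.5
Check: 4*0.5 = 2.0 < 9 -- violated!
Step 2: Constraint must be active: 4*x = 9
x* = 9/4 = 2.25
lambda = (2*6*2.25 - 6)/4 = 5.25
Step 3: Compute optimal value.
f(x*) = 6*2.25^2 - 6*2.25 = 16.875


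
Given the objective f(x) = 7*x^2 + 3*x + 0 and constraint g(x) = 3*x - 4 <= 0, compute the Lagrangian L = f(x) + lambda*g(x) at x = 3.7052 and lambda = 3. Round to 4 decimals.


Step 1: Evaluate f(x).
f(3.7052) = 7*3.7052^2 + 3*3.7052 + 0 = 107.2151
Step 2: Evaluate g(x).
g(3.7052) = 3*3.7052 - 4 = 7.1156
Step 3: Compute Lagrangian.
L = 107.2151 + 3*7.1156 = 128.5619


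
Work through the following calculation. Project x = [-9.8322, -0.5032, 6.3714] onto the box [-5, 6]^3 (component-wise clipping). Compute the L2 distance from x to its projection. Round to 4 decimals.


Project each component onto [-5, 6].
clip(-9.8322) = -5.0, clip(-0.5032) = -0.5032, clip(6.3714) = 6.0
Projection = [-5.0, -0.5032, 6.0]
Squared diffs: [23.3502, 0.0, 0.1379]
Distance = sqrt(23.4881) = 4.8465


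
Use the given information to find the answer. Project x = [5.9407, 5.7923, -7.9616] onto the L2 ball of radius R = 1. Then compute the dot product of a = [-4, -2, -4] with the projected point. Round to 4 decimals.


Step 1: Compute ||x|| (intermediates to 6 decimals).
||x|| = sqrt(5.9407^2 + 5.7923^2 + (-7.9616)^2) = 11.499119
Step 2: Project.
Since ||x|| > R, scale = R/||x|| = 1/11.499119 = 0.086963, proj(x) = scale * x
proj(x) = [0.516621, 0.503716, -0.692365]
Step 3: Dot product.
a^T * proj(x) = -4*0.516621 - 2*0.503716 - 4*(-0.692365) = -0.3045


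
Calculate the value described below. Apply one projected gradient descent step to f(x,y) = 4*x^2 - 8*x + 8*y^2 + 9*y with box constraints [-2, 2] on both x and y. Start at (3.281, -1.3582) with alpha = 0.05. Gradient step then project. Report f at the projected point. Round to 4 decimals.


Step 1: Compute gradient at (3.281, -1.3582).
grad_x = 2*4*3.281 - 8 = 18.248
grad_y = 2*8*-1.3582 + 9 = -12.7312
Step 2: Gradient step.
x_raw = 3.281 - 0.05*18.248 = 2.3686
y_raw = -1.3582 - 0.05*-12.7312 = -0.7216
Step 3: Project onto [-2, 2].
x_proj = clip(2.3686) = 2.0
y_proj = clip(-0.7216) = -0.7216
Step 4: Evaluate f.
f(2.0, -0.7216) = -2.3286


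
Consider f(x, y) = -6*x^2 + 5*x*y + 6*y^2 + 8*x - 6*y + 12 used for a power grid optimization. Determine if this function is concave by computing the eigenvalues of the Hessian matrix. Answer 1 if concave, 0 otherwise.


The Hessian of f(x,y) = -6*x^2 + 5*x*y + 6*y^2 + 8*x - 6*y + 12 is:
H = [[-12, 5], [5, 12]]
Trace = -12 + 12 = 0
Determinant = -12*12 - (5)^2 = -169
Discriminant = (0)^2 - 4*-169 = 676.0
Eigenvalues: lambda_1 = -13.0, lambda_2 = 13.0
The function is not concave.

0


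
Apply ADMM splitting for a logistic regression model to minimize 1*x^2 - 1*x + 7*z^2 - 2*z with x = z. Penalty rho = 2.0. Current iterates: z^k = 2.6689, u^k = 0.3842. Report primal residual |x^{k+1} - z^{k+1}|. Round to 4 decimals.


ADMM iteration with rho = 2.0, z^k = 2.6689, u^k = 0.3842
Step 1: x-update.
Minimize 1*x^2 - 1*x + (2.0/2)*(x - 2.6689 + 0.3842)^2
FOC: (2*1 + 2.0)*x = 1 + 2.0*(2.6689 - 0.3842)
x^{k+1} = 1.3924
Step 2: z-update.
Minimize 7*z^2 - 2*z + (2.0/2)*(1.3924 - z + 0.3842)^2
FOC: (2*7 + 2.0)*z = 2 + 2.0*(1.3924 + 0.3842)
z^{k+1} = 0.3471
Step 3: u-update.
u^{k+1} = 0.3842 + 1.3924 - 0.3471 = 1.4295
Step 4: Primal residual = |1.3924 - 0.3471| = 1.0453


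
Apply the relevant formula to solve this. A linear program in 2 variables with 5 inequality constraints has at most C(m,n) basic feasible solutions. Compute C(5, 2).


Each vertex corresponds to some choice of n active constraints out of m, so the number of vertices is at most C(m, n) = m! / (n!(m-n)!).
m = 5, n = 2
Numerator: 5 * 4
Denominator: 2! = 2
C(5, 2) = 10


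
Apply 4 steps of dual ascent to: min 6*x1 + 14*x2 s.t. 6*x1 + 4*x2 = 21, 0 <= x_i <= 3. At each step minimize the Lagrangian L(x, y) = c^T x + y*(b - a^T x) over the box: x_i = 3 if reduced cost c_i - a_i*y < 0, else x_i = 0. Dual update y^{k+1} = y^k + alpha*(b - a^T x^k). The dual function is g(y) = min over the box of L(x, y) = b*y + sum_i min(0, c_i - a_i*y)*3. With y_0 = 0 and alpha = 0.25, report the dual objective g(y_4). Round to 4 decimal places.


Dual ascent for LP: min 6*x1 + 14*x2, 6*x1 + 4*x2 = 21, 0 <= x_i <= 3
Step 1: y^k = 0.0, reduced costs: (6.0, 14.0)
  x^k = (0.0, 0.0), subgradient = b - a^T x = 21.0
  y^{k+1} = 0.0 + 0.25*21.0 = 5.25
Step 2: y^k = 5.25, reduced costs: (-25.5, -7.0)
  x^k = (3.0, 3.0), subgradient = b - a^T x = -9.0
  y^{k+1} = 5.25 + 0.25*-9.0 = 3.0
Step 3: y^k = 3.0, reduced costs: (-12.0, 2.0)
  x^k = (3.0, 0.0), subgradient = b - a^T x = 3.0
  y^{k+1} = 3.0 + 0.25*3.0 = 3.75
Step 4: y^k = 3.75, reduced costs: (-16.5, -1.0)
  x^k = (3.0, 3.0), subgradient = b - a^T x = -9.0
  y^{k+1} = 3.75 + 0.25*-9.0 = 1.5
Dual objective at y_4 = 1.5: reduced costs (-3.0, 8.0), box minimizer x = (3.0, 0.0)
g(y_4) = b*y + (c1 - a1*y)*x1 + (c2 - a2*y)*x2 = 21*1.5 + (-3.0)*3.0 + 8.0*0.0 = 31.5 - 9.0 + 0.0 = 22.5


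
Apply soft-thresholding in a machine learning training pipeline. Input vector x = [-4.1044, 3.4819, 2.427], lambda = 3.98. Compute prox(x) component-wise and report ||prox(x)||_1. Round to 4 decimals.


Soft-thresholding with lambda = 3.98:
prox(-4.1044) = sign(-4.1044)*max(|-4.1044| - 3.98, 0) = -0.1244
prox(3.4819) = sign(3.4819)*max(|3.4819| - 3.98, 0) = 0.0
prox(2.427) = sign(2.427)*max(|2.427| - 3.98, 0) = 0.0
prox(x) = [-0.1244, 0.0, 0.0]
||prox(x)||_1 = 0.1244 + 0.0 + 0.0 = 0.1244


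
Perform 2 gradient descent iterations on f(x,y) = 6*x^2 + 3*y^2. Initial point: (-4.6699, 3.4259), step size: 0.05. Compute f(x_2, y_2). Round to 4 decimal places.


Gradient descent on f(x,y) = 6*x^2 + 3*y^2.
Starting point: (-4.6699, 3.4259), alpha = 0.05
Step 1: grad_x = 2*6*-4.6699 = -56.0388, grad_y = 2*3*3.4259 = 20.5554
  x_1 = -4.6699 - 0.05*-56.0388 = -1.868
  y_1 = 3.4259 - 0.05*20.5554 = 2.3981
Step 2: grad_x = 2*6*-1.868 = -22.4155, grad_y = 2*3*2.3981 = 14.3888
  x_2 = -1.868 - 0.05*-22.4155 = -0.7472
  y_2 = 2.3981 - 0.05*14.3888 = 1.6787
f(-0.7472, 1.6787) = 6*(-0.7472)^2 + 3*1.6787^2 = 11.8037


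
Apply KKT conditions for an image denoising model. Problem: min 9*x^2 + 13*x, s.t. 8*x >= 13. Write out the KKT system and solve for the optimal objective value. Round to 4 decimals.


Step 1: Try lambda = 0 (constraint inactive).
x_unc = -13/(2*9) = -0.7222
Check: 8*-0.7222 = -5.7776 < 13 -- violated!
Step 2: Constraint must be active: 8*x = 13
x* = 13/8 = 1.625
lambda = (2*9*1.625 + 13)/8 = 5.2813
Step 3: Compute optimal value.
f(x*) = 9*1.625^2 + 13*1.625 = 44.8906


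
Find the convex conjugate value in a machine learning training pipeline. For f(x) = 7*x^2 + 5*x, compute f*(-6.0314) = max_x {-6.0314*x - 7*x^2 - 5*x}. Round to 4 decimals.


f*(y) = sup_x {y*x - a*x^2 - b*x} = sup_x {(y-b)*x - a*x^2}
FOC: (y - b) - 2a*x = 0 => x* = (y - b)/(2a)
x* = (-6.0314 - 5)/(2*7) = -0.788
f*(-6.0314) = (y-b)^2/(4a) = (-6.0314 - 5)^2/(4*7)
= 121.6918/28 = 4.3461


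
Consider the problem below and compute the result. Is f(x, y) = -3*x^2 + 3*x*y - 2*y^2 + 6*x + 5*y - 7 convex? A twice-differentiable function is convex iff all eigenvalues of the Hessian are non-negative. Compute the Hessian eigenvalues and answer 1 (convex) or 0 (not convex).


The Hessian of f(x,y) = -3*x^2 + 3*x*y - 2*y^2 + 6*x + 5*y - 7 is:
H = [[-6, 3], [3, -4]]
Trace = -6 - 4 = -10
Determinant = -6*-4 - (3)^2 = 15
Discriminant = (-10)^2 - 4*15 = 40.0
Eigenvalues: lambda_1 = -8.1623, lambda_2 = -1.8377
The function is not convex.

0


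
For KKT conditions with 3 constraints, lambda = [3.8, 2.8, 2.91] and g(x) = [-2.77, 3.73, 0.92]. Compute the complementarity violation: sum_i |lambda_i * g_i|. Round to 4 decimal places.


KKT complementary slackness check:
lambda_1 * g_1 = 3.8 * -2.77 = -10.526
lambda_2 * g_2 = 2.8 * 3.73 = 10.444
lambda_3 * g_3 = 2.91 * 0.92 = 2.6772
Total violation = 10.526 + 10.444 + 2.6772 = 23.6472


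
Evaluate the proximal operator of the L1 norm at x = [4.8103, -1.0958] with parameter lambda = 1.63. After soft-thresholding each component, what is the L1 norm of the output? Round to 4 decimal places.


Soft-thresholding with lambda = 1.63:
prox(4.8103) = sign(4.8103)*max(|4.8103| - 1.63, 0) = 3.1803
prox(-1.0958) = sign(-1.0958)*max(|-1.0958| - 1.63, 0) = 0.0
prox(x) = [3.1803, 0.0]
||prox(x)||_1 = 3.1803 + 0.0 = 3.1803


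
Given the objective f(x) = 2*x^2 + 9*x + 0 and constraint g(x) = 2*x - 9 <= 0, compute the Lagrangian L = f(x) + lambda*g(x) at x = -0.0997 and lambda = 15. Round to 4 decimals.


Step 1: Evaluate f(x).
f(-0.0997) = 2*(-0.0997)^2 + 9*(-0.0997) + 0 = -0.8774
Step 2: Evaluate g(x).
g(-0.0997) = 2*-0.0997 - 9 = -9.1994
Step 3: Compute Lagrangian.
L = -0.8774 + 15*-9.1994 = -138.8684


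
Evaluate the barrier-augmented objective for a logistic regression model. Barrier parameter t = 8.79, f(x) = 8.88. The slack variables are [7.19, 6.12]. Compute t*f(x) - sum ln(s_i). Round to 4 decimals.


Step 1: Compute log-barrier.
ln values: [1.9727, 1.8116]
phi = -(1.9727 + 1.8116) = -3.7843
Step 2: Compute augmented objective.
t*f(x) = 8.79*8.88 = 78.0552
Total = 78.0552 - 3.7843 = 74.2709


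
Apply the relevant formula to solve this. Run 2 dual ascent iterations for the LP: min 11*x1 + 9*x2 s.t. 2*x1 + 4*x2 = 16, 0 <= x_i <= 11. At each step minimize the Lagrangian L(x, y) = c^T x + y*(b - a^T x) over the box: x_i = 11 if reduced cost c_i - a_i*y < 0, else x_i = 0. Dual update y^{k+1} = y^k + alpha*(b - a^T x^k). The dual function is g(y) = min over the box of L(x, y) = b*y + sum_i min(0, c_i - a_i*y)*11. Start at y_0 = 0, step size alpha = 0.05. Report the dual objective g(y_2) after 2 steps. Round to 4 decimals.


Dual ascent for LP: min 11*x1 + 9*x2, 2*x1 + 4*x2 = 16, 0 <= x_i <= 11
Step 1: y^k = 0.0, reduced costs: (11.0, 9.0)
  x^k = (0.0, 0.0), subgradient = b - a^T x = 16.0
  y^{k+1} = 0.0 + 0.05*16.0 = 0.8
Step 2: y^k = 0.8, reduced costs: (9.4, 5.8)
  x^k = (0.0, 0.0), subgradient = b - a^T x = 16.0
  y^{k+1} = 0.8 + 0.05*16.0 = 1.6
Dual objective at y_2 = 1.6: reduced costs (7.8, 2.6), box minimizer x = (0.0, 0.0)
g(y_2) = b*y + (c1 - a1*y)*x1 + (c2 - a2*y)*x2 = 16*1.6 + 7.8*0.0 + 2.6*0.0 = 25.6 + 0.0 + 0.0 = 25.6


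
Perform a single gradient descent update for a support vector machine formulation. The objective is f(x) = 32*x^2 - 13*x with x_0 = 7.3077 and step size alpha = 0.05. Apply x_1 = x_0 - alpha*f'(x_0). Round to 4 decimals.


We compute the gradient at x_0 and apply the update.
f'(x) = 64*x - 13
f'(7.3077) = 64*7.3077 - 13 = 454.6928
x_1 = 7.3077 - 0.05*454.6928 = -15.4269


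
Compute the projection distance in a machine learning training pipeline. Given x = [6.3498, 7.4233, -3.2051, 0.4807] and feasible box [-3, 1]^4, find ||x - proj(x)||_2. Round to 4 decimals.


Project each component onto [-3, 1].
clip(6.3498) = 1.0, clip(7.4233) = 1.0, clip(-3.2051) = -3.0, clip(0.4807) = 0.4807
Projection = [1.0, 1.0, -3.0, 0.4807]
Squared diffs: [28.6204, 41.2588, 0.0421, 0.0]
Distance = sqrt(69.9213) = 8.3619


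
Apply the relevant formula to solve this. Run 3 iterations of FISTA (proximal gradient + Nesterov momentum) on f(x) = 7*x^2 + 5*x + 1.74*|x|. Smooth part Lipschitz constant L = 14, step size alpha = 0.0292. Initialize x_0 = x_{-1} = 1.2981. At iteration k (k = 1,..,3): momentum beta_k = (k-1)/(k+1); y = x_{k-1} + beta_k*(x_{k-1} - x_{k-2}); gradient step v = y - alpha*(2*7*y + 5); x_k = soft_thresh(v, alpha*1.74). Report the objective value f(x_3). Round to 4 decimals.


FISTA on f(x) = 7*x^2 + 5*x + 1.74*|x|
L = 14, alpha = 0.0292
Iteration 1: beta = 0.0, y = 1.2981 + 0.0*(1.2981 - 1.2981) = 1.2981
  grad(y) = 23.1734, v = y - alpha*grad = 0.6214
  prox(v) = soft_thresh(0.6214, 0.0508) = 0.5706
Iteration 2: beta = 0.3333, y = 0.5706 + 0.3333*(0.5706 - 1.2981) = 0.3281
  grad(y) = 9.5939, v = y - alpha*grad = 0.048
  prox(v) = soft_thresh(0.048, 0.0508) = 0.0
Iteration 3: beta = 0.5, y = 0.0 + 0.5*(0.0 - 0.5706) = -0.2853
  grad(y) = 1.0056, v = y - alpha*grad = -0.3147
  prox(v) = soft_thresh(-0.3147, 0.0508) = -0.2639
f(x_3) = 7*(-0.2639)^2 + 5*(-0.2639) + 1.74*|-0.2639| = -0.3728


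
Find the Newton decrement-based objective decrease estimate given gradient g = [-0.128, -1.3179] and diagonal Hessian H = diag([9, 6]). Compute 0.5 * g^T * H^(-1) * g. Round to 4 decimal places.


Step 1: H is diagonal, so H^(-1) * g = [-0.0142, -0.2197].
Step 2: g^T H^(-1) g = sum_i g_i^2 / H_ii
  = (-0.128)^2/9 + (-1.3179)^2/6
  = 0.0018 + 0.2895 = 0.2913
Step 3: Objective decrease = 0.5 * g^T H^(-1) g = 0.1456


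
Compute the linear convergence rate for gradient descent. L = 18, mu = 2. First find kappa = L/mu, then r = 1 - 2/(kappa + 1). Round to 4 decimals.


Step 1: Compute the condition number.
kappa = L/mu = 18/2 = 9.0
Step 2: Compute the convergence rate.
r = 1 - 2/(kappa + 1) = 1 - 2*mu/(L + mu) = (L - mu)/(L + mu) = 16/20 = 0.8


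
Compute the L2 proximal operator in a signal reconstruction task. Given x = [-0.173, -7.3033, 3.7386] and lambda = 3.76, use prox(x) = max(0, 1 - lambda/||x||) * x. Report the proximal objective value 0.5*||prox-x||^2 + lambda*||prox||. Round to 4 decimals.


Step 1: Compute ||x||.
||x|| = 8.2064
Step 2: Compute scaling factor.
scale = max(0, 1 - 3.76/8.2064) = 0.5418
Step 3: prox(x) = [-0.0937, -3.9571, 2.0257]
||prox(x)|| = 4.4464
Step 4: Proximal objective.
0.5*||prox-x||^2 = 7.0688
lambda*||prox|| = 16.7185
Total = 23.7873


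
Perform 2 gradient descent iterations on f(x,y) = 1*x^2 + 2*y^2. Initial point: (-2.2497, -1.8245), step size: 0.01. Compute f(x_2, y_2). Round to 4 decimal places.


Gradient descent on f(x,y) = 1*x^2 + 2*y^2.
Starting point: (-2.2497, -1.8245), alpha = 0.01
Step 1: grad_x = 2*1*-2.2497 = -4.4994, grad_y = 2*2*-1.8245 = -7.298
  x_1 = -2.2497 - 0.01*-4.4994 = -2.2047
  y_1 = -1.8245 - 0.01*-7.298 = -1.7515
Step 2: grad_x = 2*1*-2.2047 = -4.4094, grad_y = 2*2*-1.7515 = -7.0061
  x_2 = -2.2047 - 0.01*-4.4094 = -2.1606
  y_2 = -1.7515 - 0.01*-7.0061 = -1.6815
f(-2.1606, -1.6815) = 1*(-2.1606)^2 + 2*(-1.6815)^2 = 10.3229


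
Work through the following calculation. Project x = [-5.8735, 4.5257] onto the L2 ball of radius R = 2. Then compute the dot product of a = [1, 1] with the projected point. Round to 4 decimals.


Step 1: Compute ||x|| (intermediates to 6 decimals).
||x|| = sqrt((-5.8735)^2 + 4.5257^2) = 7.414847
Step 2: Project.
Since ||x|| > R, scale = R/||x|| = 2/7.414847 = 0.269729, proj(x) = scale * x
proj(x) = [-1.584253, 1.220713]
Step 3: Dot product.
a^T * proj(x) = 1*(-1.584253) + 1*1.220713 = -0.3635


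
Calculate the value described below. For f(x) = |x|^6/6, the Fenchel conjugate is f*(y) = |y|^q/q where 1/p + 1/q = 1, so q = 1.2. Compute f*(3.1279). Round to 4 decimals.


The conjugate exponent q satisfies 1/p + 1/q = 1.
p = 6, so q = 6/(6 - 1) = 1.2
|y|^q = 3.1279^1.2 = 3.9292
f*(3.1279) = 3.9292 / 1.2 = 3.2743


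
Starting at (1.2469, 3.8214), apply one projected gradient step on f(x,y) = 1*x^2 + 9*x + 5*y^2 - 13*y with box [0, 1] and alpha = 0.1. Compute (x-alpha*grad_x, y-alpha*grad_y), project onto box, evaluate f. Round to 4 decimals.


Step 1: Compute gradient at (1.2469, 3.8214).
grad_x = 2*1*1.2469 + 9 = 11.4938
grad_y = 2*5*3.8214 - 13 = 25.214
Step 2: Gradient step.
x_raw = 1.2469 - 0.1*11.4938 = 0.0975
y_raw = 3.8214 - 0.1*25.214 = 1.3
Step 3: Project onto [0, 1].
x_proj = clip(0.0975) = 0.0975
y_proj = clip(1.3) = 1.0
Step 4: Evaluate f.
f(0.0975, 1.0) = -7.1128


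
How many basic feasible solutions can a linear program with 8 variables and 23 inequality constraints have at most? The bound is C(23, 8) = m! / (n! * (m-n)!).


Each vertex corresponds to some choice of n active constraints out of m, so the number of vertices is at most C(m, n) = m! / (n!(m-n)!).
m = 23, n = 8
Numerator: 23 * 22 * 21 * 20 * 19 * 18 * 17 * 16
Denominator: 8! = 40320
C(23, 8) = 490314


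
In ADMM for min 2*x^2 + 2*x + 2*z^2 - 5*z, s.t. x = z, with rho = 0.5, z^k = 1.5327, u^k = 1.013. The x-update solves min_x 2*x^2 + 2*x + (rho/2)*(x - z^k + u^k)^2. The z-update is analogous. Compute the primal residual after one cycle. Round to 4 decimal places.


ADMM iteration with rho = 0.5, z^k = 1.5327, u^k = 1.013
Step 1: x-update.
Minimize 2*x^2 + 2*x + (0.5/2)*(x - 1.5327 + 1.013)^2
FOC: (2*2 + 0.5)*x = -2 + 0.5*(1.5327 - 1.013)
x^{k+1} = -0.3867
Step 2: z-update.
Minimize 2*z^2 - 5*z + (0.5/2)*(-0.3867 - z + 1.013)^2
FOC: (2*2 + 0.5)*z = 5 + 0.5*(-0.3867 + 1.013)
z^{k+1} = 1.1807
Step 3: u-update.
u^{k+1} = 1.013 - 0.3867 - 1.1807 = -0.5544
Step 4: Primal residual = |-0.3867 - 1.1807| = 1.5674


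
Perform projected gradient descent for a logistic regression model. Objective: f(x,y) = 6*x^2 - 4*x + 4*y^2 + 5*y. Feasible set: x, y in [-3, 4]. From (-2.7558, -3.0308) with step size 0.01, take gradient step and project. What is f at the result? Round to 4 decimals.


Step 1: Compute gradient at (-2.7558, -3.0308).
grad_x = 2*6*-2.7558 - 4 = -37.0696
grad_y = 2*4*-3.0308 + 5 = -19.2464
Step 2: Gradient step.
x_raw = -2.7558 - 0.01*-37.0696 = -2.3851
y_raw = -3.0308 - 0.01*-19.2464 = -2.8383
Step 3: Project onto [-3, 4].
x_proj = clip(-2.3851) = -2.3851
y_proj = clip(-2.8383) = -2.8383
Step 4: Evaluate f.
f(-2.3851, -2.8383) = 61.7057


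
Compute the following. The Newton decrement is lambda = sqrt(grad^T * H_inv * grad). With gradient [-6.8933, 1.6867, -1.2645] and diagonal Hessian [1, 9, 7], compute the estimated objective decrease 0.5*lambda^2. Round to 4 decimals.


Step 1: H is diagonal, so H^(-1) * g = [-6.8933, 0.1874, -0.1806].
Step 2: g^T H^(-1) g = sum_i g_i^2 / H_ii
  = (-6.8933)^2/1 + (1.6867)^2/9 + (-1.2645)^2/7
  = 47.5176 + 0.3161 + 0.2284 = 48.0621
Step 3: Objective decrease = 0.5 * g^T H^(-1) g = 24.0311


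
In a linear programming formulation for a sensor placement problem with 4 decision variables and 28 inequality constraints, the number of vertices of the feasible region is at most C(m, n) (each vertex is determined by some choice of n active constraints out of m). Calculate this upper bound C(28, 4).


Each vertex corresponds to some choice of n active constraints out of m, so the number of vertices is at most C(m, n) = m! / (n!(m-n)!).
m = 28, n = 4
Numerator: 28 * 27 * 26 * 25
Denominator: 4! = 24
C(28, 4) = 20475


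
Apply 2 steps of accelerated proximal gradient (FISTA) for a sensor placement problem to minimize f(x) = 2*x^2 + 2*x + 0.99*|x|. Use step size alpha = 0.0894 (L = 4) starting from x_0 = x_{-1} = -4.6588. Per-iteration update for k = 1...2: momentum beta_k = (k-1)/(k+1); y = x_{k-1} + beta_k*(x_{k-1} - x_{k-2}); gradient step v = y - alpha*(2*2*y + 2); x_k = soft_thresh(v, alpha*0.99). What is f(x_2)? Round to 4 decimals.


FISTA on f(x) = 2*x^2 + 2*x + 0.99*|x|
L = 4, alpha = 0.0894
Iteration 1: beta = 0.0, y = -4.6588 + 0.0*(-4.6588 + 4.6588) = -4.6588
  grad(y) = -16.6352, v = y - alpha*grad = -3.1716
  prox(v) = soft_thresh(-3.1716, 0.0885) = -3.0831
Iteration 2: beta = 0.3333, y = -3.0831 + 0.3333*(-3.0831 + 4.6588) = -2.5579
  grad(y) = -8.2315, v = y - alpha*grad = -1.822
  prox(v) = soft_thresh(-1.822, 0.0885) = -1.7335
f(x_2) = 2*(-1.7335)^2 + 2*(-1.7335) + 0.99*|-1.7335| = 4.2591


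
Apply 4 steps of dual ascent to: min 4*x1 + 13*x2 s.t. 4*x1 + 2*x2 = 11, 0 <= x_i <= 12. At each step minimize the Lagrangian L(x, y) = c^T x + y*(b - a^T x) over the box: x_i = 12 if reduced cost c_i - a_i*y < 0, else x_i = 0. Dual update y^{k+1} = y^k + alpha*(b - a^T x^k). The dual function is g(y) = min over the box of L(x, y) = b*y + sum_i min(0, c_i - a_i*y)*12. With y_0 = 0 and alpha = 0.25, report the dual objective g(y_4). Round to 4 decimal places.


Dual ascent for LP: min 4*x1 + 13*x2, 4*x1 + 2*x2 = 11, 0 <= x_i <= 12
Step 1: y^k = 0.0, reduced costs: (4.0, 13.0)
  x^k = (0.0, 0.0), subgradient = b - a^T x = 11.0
  y^{k+1} = 0.0 + 0.25*11.0 = 2.75
Step 2: y^k = 2.75, reduced costs: (-7.0, 7.5)
  x^k = (12.0, 0.0), subgradient = b - a^T x = -37.0
  y^{k+1} = 2.75 + 0.25*-37.0 = -6.5
Step 3: y^k = -6.5, reduced costs: (30.0, 26.0)
  x^k = (0.0, 0.0), subgradient = b - a^T x = 11.0
  y^{k+1} = -6.5 + 0.25*11.0 = -3.75
Step 4: y^k = -3.75, reduced costs: (19.0, 20.5)
  x^k = (0.0, 0.0), subgradient = b - a^T x = 11.0
  y^{k+1} = -3.75 + 0.25*11.0 = -1.0
Dual objective at y_4 = -1.0: reduced costs (8.0, 15.0), box minimizer x = (0.0, 0.0)
g(y_4) = b*y + (c1 - a1*y)*x1 + (c2 - a2*y)*x2 = 11*(-1.0) + 8.0*0.0 + 15.0*0.0 = -11.0 + 0.0 + 0.0 = -11.0


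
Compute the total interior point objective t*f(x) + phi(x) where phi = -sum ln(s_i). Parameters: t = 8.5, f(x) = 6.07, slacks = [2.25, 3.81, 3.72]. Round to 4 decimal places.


Step 1: Compute log-barrier.
ln values: [0.8109, 1.3376, 1.3137]
phi = -(0.8109 + 1.3376 + 1.3137) = -3.4623
Step 2: Compute augmented objective.
t*f(x) = 8.5*6.07 = 51.595
Total = 51.595 - 3.4623 = 48.1327


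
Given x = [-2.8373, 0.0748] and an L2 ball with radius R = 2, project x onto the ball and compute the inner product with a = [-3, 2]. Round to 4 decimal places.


Step 1: Compute ||x|| (intermediates to 6 decimals).
||x|| = sqrt((-2.8373)^2 + 0.0748^2) = 2.838286
Step 2: Project.
Since ||x|| > R, scale = R/||x|| = 2/2.838286 = 0.704651, proj(x) = scale * x
proj(x) = [-1.999306, 0.052708]
Step 3: Dot product.
a^T * proj(x) = -3*(-1.999306) + 2*0.052708 = 6.1033


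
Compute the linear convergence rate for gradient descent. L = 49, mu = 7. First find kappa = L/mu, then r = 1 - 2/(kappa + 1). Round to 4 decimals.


Step 1: Compute the condition number.
kappa = L/mu = 49/7 = 7.0
Step 2: Compute the convergence rate.
r = 1 - 2/(kappa + 1) = 1 - 2*mu/(L + mu) = (L - mu)/(L + mu) = 42/56 = 0.75


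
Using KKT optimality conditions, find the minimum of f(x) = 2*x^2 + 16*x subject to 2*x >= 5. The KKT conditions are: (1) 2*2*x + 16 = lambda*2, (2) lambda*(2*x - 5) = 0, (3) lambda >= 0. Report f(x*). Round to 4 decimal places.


Step 1: Try lambda = 0 (constraint inactive).
x_unc = -16/(2*2) = -4.0
Check: 2*-4.0 = -8.0 < 5 -- violated!
Step 2: Constraint must be active: 2*x = 5
x* = 5/2 = 2.5
lambda = (2*2*2.5 + 16)/2 = 13.0
Step 3: Compute optimal value.
f(x*) = 2*2.5^2 + 16*2.5 = 52.5


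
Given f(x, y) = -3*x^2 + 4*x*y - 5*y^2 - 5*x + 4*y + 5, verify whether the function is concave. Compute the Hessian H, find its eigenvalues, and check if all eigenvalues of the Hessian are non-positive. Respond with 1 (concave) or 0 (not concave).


The Hessian of f(x,y) = -3*x^2 + 4*x*y - 5*y^2 - 5*x + 4*y + 5 is:
H = [[-6, 4], [4, -10]]
Trace = -6 - 10 = -16
Determinant = -6*-10 - (4)^2 = 44
Discriminant = (-16)^2 - 4*44 = 80.0
Eigenvalues: lambda_1 = -12.4721, lambda_2 = -3.5279
The function is concave.

1


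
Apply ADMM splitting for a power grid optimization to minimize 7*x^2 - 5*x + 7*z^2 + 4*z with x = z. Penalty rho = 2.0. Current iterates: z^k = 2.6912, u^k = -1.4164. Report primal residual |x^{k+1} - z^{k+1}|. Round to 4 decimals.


ADMM iteration with rho = 2.0, z^k = 2.6912, u^k = -1.4164
Step 1: x-update.
Minimize 7*x^2 - 5*x + (2.0/2)*(x - 2.6912 - 1.4164)^2
FOC: (2*7 + 2.0)*x = 5 + 2.0*(2.6912 + 1.4164)
x^{k+1} = 0.826
Step 2: z-update.
Minimize 7*z^2 + 4*z + (2.0/2)*(0.826 - z - 1.4164)^2
FOC: (2*7 + 2.0)*z = -4 + 2.0*(0.826 - 1.4164)
z^{k+1} = -0.3238
Step 3: u-update.
u^{k+1} = -1.4164 + 0.826 + 0.3238 = -0.2666
Step 4: Primal residual = |0.826 + 0.3238| = 1.1498


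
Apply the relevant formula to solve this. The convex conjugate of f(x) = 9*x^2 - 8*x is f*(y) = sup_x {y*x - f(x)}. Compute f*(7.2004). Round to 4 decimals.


f*(y) = sup_x {y*x - a*x^2 - b*x} = sup_x {(y-b)*x - a*x^2}
FOC: (y - b) - 2a*x = 0 => x* = (y - b)/(2a)
x* = (7.2004 + 8)/(2*9) = 0.8445
f*(7.2004) = (y-b)^2/(4a) = (7.2004 + 8)^2/(4*9)
= 231.0522/36 = 6.4181


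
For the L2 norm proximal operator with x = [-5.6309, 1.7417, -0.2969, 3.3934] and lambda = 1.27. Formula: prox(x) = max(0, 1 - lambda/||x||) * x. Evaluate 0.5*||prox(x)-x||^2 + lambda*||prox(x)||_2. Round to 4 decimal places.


Step 1: Compute ||x||.
||x|| = 6.8076
Step 2: Compute scaling factor.
scale = max(0, 1 - 1.27/6.8076) = 0.8134
Step 3: prox(x) = [-4.5804, 1.4168, -0.2415, 2.7603]
||prox(x)|| = 5.5376
Step 4: Proximal objective.
0.5*||prox-x||^2 = 0.8065
lambda*||prox|| = 7.0328
Total = 7.8392


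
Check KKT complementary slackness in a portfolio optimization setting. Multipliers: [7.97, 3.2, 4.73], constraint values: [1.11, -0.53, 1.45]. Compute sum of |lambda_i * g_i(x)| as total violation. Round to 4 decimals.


KKT complementary slackness check:
lambda_1 * g_1 = 7.97 * 1.11 = 8.8467
lambda_2 * g_2 = 3.2 * -0.53 = -1.696
lambda_3 * g_3 = 4.73 * 1.45 = 6.8585
Total violation = 8.8467 + 1.696 + 6.8585 = 17.4012


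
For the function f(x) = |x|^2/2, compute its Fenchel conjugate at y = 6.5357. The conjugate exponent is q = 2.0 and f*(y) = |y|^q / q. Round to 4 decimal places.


The conjugate exponent q satisfies 1/p + 1/q = 1.
p = 2, so q = 2/(2 - 1) = 2.0
|y|^q = 6.5357^2.0 = 42.7154
f*(6.5357) = 42.7154 / 2.0 = 21.3577


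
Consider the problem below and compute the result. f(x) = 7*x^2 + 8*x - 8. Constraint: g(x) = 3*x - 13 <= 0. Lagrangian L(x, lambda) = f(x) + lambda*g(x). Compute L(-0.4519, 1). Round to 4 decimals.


Step 1: Evaluate f(x).
f(-0.4519) = 7*(-0.4519)^2 + 8*(-0.4519) - 8 = -10.1857
Step 2: Evaluate g(x).
g(-0.4519) = 3*-0.4519 - 13 = -14.3557
Step 3: Compute Lagrangian.
L = -10.1857 + 1*-14.3557 = -24.5414


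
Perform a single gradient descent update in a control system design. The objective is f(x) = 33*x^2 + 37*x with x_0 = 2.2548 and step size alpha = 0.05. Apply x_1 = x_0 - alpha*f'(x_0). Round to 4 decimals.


We compute the gradient at x_0 and apply the update.
f'(x) = 66*x + 37
f'(2.2548) = 66*2.2548 + 37 = 185.8168
x_1 = 2.2548 - 0.05*185.8168 = -7.036


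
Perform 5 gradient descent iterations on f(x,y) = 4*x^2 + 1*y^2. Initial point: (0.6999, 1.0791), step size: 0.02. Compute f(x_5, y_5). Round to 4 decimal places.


Gradient descent on f(x,y) = 4*x^2 + 1*y^2.
Starting point: (0.6999, 1.0791), alpha = 0.02
Step 1: grad_x = 2*4*0.6999 = 5.5992, grad_y = 2*1*1.0791 = 2.1582
  x_1 = 0.6999 - 0.02*5.5992 = 0.5879
  y_1 = 1.0791 - 0.02*2.1582 = 1.0359
Step 2: grad_x = 2*4*0.5879 = 4.7033, grad_y = 2*1*1.0359 = 2.0719
  x_2 = 0.5879 - 0.02*4.7033 = 0.4938
  y_2 = 1.0359 - 0.02*2.0719 = 0.9945
Step 3: grad_x = 2*4*0.4938 = 3.9508, grad_y = 2*1*0.9945 = 1.989
  x_3 = 0.4938 - 0.02*3.9508 = 0.4148
  y_3 = 0.9945 - 0.02*1.989 = 0.9547
Step 4: grad_x = 2*4*0.4148 = 3.3187, grad_y = 2*1*0.9547 = 1.9094
  x_4 = 0.4148 - 0.02*3.3187 = 0.3485
  y_4 = 0.9547 - 0.02*1.9094 = 0.9165
Step 5: grad_x = 2*4*0.3485 = 2.7877, grad_y = 2*1*0.9165 = 1.8331
  x_5 = 0.3485 - 0.02*2.7877 = 0.2927
  y_5 = 0.9165 - 0.02*1.8331 = 0.8799
f(0.2927, 0.8799) = 4*0.2927^2 + 1*0.8799^2 = 1.1169


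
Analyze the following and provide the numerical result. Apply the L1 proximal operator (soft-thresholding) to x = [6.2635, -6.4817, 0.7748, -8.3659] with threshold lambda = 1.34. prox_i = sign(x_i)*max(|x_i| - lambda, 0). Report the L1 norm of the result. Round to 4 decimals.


Soft-thresholding with lambda = 1.34:
prox(6.2635) = sign(6.2635)*max(|6.2635| - 1.34, 0) = 4.9235
prox(-6.4817) = sign(-6.4817)*max(|-6.4817| - 1.34, 0) = -5.1417
prox(0.7748) = sign(0.7748)*max(|0.7748| - 1.34, 0) = 0.0
prox(-8.3659) = sign(-8.3659)*max(|-8.3659| - 1.34, 0) = -7.0259
prox(x) = [4.9235, -5.1417, 0.0, -7.0259]
||prox(x)||_1 = 4.9235 + 5.1417 + 0.0 + 7.0259 = 17.0911
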